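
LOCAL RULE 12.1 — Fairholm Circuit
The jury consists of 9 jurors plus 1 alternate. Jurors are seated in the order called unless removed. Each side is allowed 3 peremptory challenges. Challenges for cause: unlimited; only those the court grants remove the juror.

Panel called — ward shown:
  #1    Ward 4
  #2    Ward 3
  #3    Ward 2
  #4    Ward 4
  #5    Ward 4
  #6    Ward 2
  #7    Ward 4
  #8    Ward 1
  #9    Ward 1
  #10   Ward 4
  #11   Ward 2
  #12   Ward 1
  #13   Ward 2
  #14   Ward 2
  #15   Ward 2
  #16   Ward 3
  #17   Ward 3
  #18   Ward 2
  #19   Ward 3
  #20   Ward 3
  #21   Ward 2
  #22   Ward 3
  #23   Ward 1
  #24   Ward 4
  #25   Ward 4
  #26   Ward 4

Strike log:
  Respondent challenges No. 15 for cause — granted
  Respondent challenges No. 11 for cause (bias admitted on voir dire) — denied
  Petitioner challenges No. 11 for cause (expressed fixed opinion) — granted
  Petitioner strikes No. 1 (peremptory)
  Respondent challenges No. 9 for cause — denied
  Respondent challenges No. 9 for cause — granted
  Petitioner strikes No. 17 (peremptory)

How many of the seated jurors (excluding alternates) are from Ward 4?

4

Removed: #1, #9, #11, #15, #17.
Seated jurors 1–9: #2, #3, #4, #5, #6, #7, #8, #10, #12 (alternates #13 not counted).
Of those, in Ward 4: #4, #5, #7, #10 → 4.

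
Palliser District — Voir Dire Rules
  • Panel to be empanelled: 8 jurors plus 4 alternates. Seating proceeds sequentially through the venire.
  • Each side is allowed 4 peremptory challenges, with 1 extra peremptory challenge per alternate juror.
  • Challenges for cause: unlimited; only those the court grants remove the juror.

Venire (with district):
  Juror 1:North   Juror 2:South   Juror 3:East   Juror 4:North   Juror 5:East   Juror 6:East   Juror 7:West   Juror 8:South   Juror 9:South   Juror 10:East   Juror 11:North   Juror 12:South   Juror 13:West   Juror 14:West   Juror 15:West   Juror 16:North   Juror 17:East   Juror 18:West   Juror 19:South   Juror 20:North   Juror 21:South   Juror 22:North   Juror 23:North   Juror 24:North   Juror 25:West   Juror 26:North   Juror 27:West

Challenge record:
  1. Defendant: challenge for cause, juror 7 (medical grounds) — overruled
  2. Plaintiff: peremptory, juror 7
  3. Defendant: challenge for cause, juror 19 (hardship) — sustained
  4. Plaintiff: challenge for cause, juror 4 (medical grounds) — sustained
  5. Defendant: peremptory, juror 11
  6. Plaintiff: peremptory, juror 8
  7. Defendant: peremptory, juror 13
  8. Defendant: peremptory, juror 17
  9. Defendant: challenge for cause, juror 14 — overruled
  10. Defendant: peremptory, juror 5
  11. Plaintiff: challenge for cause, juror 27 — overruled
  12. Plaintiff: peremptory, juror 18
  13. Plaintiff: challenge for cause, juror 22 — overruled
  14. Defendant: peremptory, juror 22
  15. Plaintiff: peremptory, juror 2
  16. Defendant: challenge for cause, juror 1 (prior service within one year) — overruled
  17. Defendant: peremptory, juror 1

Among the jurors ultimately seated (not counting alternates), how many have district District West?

Removed: #1, #2, #4, #5, #7, #8, #11, #13, #17, #18, #19, #22.
Seated jurors 1–8: #3, #6, #9, #10, #12, #14, #15, #16 (alternates #20, #21, #23, #24 not counted).
Of those, in District West: #14, #15 → 2.

2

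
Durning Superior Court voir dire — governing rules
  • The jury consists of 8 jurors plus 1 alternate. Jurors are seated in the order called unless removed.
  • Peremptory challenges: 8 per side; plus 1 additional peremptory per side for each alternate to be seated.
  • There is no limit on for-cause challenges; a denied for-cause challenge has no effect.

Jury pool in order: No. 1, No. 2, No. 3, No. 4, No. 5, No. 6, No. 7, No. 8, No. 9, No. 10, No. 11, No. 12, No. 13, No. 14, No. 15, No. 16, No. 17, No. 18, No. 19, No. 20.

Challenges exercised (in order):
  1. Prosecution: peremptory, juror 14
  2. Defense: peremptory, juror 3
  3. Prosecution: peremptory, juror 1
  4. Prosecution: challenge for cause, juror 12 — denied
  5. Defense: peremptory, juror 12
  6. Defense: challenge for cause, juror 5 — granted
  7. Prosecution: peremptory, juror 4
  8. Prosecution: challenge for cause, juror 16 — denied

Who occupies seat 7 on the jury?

11

Removed: #1, #3, #4, #5, #12, #14. (#16 stays — for-cause denied.)
Filling seats in venire order through position 7: #2, #6, #7, #8, #9, #10, #11.
So seat 7 is #11.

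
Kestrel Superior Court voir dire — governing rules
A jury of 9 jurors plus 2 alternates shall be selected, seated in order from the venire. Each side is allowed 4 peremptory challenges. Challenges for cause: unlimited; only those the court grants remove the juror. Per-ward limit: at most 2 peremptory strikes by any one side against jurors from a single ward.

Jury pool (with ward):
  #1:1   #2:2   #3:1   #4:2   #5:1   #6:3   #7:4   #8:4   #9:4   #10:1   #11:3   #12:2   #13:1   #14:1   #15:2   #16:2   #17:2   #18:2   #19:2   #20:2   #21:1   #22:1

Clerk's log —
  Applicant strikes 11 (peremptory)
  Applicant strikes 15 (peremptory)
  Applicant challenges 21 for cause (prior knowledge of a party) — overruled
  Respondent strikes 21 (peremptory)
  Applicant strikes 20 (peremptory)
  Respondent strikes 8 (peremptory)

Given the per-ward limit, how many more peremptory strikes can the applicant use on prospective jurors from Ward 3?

Applicant peremptories so far: #11, #15, #20 — 3 of 4 used, 1 left overall.
Against Ward 3: #11 — 1 used; per-ward cap 2 leaves 1.
Binding limit: min(1, 1) = 1.

1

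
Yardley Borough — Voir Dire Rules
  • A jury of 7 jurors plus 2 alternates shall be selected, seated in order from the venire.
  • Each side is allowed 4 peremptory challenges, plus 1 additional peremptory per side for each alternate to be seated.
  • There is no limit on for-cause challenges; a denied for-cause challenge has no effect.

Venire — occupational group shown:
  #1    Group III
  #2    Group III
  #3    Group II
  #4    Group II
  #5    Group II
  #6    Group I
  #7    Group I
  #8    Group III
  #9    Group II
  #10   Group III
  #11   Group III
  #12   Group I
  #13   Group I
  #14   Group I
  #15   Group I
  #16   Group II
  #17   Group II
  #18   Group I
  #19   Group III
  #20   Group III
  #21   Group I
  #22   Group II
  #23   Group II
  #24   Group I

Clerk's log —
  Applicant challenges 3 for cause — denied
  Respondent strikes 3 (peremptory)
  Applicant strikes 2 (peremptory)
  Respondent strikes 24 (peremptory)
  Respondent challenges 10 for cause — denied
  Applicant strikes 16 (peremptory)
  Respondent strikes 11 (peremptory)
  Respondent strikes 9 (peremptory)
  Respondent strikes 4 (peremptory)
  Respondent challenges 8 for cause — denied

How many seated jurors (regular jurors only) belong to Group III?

3

Removed: #2, #3, #4, #9, #11, #16, #24.
Seated jurors 1–7: #1, #5, #6, #7, #8, #10, #12 (alternates #13, #14 not counted).
Of those, in Group III: #1, #8, #10 → 3.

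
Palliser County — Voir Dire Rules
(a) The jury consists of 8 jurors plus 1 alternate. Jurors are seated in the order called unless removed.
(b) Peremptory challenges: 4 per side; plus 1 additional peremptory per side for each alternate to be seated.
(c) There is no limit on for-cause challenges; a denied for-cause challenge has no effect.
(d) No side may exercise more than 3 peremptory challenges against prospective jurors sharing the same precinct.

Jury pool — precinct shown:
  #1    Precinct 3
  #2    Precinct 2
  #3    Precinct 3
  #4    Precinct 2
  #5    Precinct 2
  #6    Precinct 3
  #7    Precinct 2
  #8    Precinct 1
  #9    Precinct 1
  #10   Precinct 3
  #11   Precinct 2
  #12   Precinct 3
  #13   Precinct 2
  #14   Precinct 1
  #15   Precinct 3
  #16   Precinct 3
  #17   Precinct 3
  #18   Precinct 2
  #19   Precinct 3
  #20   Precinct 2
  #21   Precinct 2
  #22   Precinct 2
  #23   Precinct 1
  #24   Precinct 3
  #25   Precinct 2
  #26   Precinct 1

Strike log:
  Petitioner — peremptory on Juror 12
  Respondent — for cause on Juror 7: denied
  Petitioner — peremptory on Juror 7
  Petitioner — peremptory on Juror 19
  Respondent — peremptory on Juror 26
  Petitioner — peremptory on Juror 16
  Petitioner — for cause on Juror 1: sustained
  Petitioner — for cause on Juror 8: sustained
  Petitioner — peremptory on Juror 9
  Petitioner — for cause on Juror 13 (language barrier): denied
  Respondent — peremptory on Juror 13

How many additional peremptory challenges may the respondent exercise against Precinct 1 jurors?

Respondent peremptories so far: #26, #13 — 2 of 5 used, 3 left overall.
Against Precinct 1: #26 — 1 used; per-precinct cap 3 leaves 2.
Binding limit: min(3, 2) = 2.

2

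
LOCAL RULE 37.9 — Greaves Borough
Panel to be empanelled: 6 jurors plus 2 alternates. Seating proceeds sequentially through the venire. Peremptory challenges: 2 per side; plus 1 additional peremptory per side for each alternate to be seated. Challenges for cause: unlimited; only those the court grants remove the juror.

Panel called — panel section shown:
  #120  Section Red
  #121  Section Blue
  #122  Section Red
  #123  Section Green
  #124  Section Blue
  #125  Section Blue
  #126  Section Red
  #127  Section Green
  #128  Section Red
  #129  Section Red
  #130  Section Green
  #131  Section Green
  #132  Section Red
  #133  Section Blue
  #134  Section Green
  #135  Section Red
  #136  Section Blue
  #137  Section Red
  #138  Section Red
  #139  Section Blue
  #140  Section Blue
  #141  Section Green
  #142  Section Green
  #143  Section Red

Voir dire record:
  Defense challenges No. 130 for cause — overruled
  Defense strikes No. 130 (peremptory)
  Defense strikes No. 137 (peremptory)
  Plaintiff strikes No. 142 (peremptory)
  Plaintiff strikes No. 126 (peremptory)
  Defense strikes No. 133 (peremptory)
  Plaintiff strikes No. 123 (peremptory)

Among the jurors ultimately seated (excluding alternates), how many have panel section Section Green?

Removed: #123, #126, #130, #133, #137, #142.
Seated jurors 1–6: #120, #121, #122, #124, #125, #127 (alternates #128, #129 not counted).
Of those, in Section Green: #127 → 1.

1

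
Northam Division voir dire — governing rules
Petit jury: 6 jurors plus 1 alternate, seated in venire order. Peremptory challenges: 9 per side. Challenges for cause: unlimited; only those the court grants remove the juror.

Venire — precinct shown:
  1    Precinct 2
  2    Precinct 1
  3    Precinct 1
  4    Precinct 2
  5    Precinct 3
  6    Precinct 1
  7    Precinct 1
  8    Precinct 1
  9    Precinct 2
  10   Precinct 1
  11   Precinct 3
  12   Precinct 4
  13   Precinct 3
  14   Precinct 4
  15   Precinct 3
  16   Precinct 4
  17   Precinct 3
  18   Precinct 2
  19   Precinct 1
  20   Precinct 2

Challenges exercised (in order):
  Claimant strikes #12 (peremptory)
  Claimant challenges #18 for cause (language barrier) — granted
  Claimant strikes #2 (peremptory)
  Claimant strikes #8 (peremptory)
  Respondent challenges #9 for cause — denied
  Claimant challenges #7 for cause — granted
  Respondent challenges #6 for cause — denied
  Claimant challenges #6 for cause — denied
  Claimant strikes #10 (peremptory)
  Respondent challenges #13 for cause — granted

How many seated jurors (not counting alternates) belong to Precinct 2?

Removed: #2, #7, #8, #10, #12, #13, #18.
Seated jurors 1–6: #1, #3, #4, #5, #6, #9 (alternates #11 not counted).
Of those, in Precinct 2: #1, #4, #9 → 3.

3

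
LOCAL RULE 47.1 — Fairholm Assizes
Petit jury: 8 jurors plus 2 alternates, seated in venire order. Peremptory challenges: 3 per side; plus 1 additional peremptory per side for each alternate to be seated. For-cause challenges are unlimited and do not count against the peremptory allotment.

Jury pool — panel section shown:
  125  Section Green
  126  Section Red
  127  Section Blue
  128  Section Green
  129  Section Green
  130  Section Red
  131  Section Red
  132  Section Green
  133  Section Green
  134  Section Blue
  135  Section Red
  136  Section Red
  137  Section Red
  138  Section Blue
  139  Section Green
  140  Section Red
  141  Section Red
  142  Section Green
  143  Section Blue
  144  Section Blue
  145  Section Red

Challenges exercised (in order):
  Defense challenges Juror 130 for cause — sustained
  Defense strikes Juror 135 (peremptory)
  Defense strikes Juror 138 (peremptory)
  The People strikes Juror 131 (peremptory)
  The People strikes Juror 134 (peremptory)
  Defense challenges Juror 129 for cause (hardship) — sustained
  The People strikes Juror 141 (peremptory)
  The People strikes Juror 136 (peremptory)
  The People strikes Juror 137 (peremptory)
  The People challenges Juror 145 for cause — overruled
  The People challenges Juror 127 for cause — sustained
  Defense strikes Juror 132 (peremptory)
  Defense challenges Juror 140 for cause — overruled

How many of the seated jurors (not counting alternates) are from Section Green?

Removed: #127, #129, #130, #131, #132, #134, #135, #136, #137, #138, #141.
Seated jurors 1–8: #125, #126, #128, #133, #139, #140, #142, #143 (alternates #144, #145 not counted).
Of those, in Section Green: #125, #128, #133, #139, #142 → 5.

5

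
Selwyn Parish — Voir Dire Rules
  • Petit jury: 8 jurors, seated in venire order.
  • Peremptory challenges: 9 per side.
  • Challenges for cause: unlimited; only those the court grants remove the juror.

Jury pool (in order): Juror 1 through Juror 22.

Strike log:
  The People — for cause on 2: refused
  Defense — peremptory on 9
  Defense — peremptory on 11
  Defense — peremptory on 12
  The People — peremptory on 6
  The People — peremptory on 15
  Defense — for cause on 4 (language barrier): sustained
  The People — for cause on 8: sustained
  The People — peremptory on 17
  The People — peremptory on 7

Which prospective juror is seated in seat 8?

Removed: #4, #6, #7, #8, #9, #11, #12, #15, #17. (#2 stays — for-cause denied.)
Seating in order: seats 1–8 → #1, #2, #3, #5, #10, #13, #14, #16.
So seat 8 is #16.

16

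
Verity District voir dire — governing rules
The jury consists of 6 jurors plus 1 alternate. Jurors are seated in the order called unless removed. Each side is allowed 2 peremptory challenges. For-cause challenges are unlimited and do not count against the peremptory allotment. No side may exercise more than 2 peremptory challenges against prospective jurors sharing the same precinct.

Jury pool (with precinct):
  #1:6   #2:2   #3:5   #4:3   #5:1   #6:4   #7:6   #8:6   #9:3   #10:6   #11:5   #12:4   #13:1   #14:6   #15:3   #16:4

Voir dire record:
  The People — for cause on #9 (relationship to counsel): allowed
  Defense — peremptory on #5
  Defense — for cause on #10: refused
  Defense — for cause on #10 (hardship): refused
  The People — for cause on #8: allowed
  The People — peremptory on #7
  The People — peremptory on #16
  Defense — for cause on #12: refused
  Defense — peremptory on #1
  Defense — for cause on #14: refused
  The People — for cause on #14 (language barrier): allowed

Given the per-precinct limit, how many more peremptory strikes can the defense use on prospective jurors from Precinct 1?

0

Defense peremptories so far: #5, #1 — 2 of 2 used, 0 left overall.
Against Precinct 1: #5 — 1 used; per-precinct cap 2 leaves 1.
Binding limit: min(0, 1) = 0.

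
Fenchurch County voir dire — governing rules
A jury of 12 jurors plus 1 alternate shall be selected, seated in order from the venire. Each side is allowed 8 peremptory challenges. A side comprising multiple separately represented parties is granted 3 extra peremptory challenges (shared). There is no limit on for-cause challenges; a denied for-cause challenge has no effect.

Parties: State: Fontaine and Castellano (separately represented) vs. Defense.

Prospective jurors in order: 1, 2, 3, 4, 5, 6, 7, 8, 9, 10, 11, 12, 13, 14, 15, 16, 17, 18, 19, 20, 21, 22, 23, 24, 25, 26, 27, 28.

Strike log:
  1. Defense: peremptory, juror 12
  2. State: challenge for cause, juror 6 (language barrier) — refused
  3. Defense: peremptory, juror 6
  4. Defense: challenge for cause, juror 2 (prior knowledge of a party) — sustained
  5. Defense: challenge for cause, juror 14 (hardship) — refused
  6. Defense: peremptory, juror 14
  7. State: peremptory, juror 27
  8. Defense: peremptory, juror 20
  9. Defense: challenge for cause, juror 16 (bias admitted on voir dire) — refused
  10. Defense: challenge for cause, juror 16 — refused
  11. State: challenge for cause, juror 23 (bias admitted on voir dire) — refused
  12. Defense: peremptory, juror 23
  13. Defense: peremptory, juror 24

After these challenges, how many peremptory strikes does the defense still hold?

2

Defense allotment: 8.
Defense peremptories used: #12, #6, #14, #20, #23, #24 — 6 (for-cause on #2, #14, #16, #16 don't count).
Remaining: 8 − 6 = 2.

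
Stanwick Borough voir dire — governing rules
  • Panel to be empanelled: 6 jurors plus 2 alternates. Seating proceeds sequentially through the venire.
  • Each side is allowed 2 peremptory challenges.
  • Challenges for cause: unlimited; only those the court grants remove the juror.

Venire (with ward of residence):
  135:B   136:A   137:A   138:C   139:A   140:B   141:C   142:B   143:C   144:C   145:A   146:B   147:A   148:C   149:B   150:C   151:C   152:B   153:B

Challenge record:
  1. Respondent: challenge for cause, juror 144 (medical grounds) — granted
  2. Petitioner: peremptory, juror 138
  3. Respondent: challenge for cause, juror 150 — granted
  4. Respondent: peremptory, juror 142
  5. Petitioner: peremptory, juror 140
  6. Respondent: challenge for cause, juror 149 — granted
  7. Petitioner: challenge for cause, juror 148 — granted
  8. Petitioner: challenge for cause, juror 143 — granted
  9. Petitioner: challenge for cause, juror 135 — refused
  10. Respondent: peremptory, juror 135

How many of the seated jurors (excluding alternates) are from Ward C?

1

Removed: #135, #138, #140, #142, #143, #144, #148, #149, #150.
Seated jurors 1–6: #136, #137, #139, #141, #145, #146 (alternates #147, #151 not counted).
Of those, in Ward C: #141 → 1.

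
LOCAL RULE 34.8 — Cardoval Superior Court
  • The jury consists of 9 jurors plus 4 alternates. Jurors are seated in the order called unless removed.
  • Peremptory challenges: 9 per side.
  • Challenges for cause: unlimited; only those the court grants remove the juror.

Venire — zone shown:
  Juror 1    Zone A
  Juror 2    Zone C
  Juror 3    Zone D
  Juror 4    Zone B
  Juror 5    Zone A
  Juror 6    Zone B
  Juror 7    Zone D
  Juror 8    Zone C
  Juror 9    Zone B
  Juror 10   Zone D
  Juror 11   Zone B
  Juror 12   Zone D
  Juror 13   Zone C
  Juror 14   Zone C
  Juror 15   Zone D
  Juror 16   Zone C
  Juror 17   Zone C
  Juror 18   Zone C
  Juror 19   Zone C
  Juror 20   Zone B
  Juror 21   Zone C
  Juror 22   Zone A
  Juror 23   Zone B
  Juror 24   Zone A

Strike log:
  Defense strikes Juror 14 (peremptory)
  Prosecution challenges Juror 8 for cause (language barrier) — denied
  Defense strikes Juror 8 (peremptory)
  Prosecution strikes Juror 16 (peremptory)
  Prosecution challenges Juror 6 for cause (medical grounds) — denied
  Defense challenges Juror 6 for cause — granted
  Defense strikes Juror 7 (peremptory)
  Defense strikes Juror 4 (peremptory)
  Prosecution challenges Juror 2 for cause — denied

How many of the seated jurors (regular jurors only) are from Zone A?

2

Removed: #4, #6, #7, #8, #14, #16.
Seated jurors 1–9: #1, #2, #3, #5, #9, #10, #11, #12, #13 (alternates #15, #17, #18, #19 not counted).
Of those, in Zone A: #1, #5 → 2.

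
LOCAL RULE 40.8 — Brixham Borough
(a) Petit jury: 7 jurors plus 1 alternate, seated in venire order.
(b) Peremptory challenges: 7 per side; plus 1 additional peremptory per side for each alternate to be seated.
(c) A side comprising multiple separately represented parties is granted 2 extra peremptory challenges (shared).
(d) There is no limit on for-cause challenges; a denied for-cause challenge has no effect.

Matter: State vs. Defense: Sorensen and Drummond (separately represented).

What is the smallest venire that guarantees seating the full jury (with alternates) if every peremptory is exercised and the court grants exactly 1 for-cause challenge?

Seats to fill: 7 + 1 alternates = 8.
Peremptories — State: 7 + 1×1 = 8; Defense: 7 + 1×1 + 2 = 10; total 18.
For-cause removals: 1.
Minimum venire: 8 + 18 + 1 = 27.

27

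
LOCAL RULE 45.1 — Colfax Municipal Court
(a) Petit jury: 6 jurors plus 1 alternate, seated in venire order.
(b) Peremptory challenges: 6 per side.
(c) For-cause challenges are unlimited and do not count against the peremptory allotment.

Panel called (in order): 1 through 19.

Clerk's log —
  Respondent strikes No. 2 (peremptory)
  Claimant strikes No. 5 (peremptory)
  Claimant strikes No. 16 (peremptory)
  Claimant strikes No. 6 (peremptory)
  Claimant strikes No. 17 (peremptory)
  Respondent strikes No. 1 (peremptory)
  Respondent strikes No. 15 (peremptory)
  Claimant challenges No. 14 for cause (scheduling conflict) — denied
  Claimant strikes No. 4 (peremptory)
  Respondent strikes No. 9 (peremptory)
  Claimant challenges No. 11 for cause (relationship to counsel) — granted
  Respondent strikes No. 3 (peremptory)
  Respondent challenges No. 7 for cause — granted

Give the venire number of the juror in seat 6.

Removed: #1, #2, #3, #4, #5, #6, #7, #9, #11, #15, #16, #17. (#14 stays — for-cause denied.)
Filling seats in venire order through position 6: #8, #10, #12, #13, #14, #18.
So seat 6 is #18.

18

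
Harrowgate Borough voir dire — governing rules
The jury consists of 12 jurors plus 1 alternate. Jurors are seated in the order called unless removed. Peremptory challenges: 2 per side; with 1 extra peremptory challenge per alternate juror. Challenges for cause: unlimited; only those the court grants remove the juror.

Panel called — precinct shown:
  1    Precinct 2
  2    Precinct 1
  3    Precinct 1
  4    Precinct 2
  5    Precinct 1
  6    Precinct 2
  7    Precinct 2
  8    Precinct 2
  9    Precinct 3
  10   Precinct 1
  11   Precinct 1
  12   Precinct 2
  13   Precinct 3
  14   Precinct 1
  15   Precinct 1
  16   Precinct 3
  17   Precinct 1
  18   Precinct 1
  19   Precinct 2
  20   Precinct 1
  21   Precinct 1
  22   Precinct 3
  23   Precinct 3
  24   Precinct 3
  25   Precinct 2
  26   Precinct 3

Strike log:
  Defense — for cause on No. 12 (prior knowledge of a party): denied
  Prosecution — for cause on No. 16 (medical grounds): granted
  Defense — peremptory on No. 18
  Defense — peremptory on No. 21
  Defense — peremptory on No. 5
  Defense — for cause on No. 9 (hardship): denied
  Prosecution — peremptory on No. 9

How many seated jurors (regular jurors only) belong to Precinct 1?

Removed: #5, #9, #16, #18, #21.
Seated jurors 1–12: #1, #2, #3, #4, #6, #7, #8, #10, #11, #12, #13, #14 (alternates #15 not counted).
Of those, in Precinct 1: #2, #3, #10, #11, #14 → 5.

5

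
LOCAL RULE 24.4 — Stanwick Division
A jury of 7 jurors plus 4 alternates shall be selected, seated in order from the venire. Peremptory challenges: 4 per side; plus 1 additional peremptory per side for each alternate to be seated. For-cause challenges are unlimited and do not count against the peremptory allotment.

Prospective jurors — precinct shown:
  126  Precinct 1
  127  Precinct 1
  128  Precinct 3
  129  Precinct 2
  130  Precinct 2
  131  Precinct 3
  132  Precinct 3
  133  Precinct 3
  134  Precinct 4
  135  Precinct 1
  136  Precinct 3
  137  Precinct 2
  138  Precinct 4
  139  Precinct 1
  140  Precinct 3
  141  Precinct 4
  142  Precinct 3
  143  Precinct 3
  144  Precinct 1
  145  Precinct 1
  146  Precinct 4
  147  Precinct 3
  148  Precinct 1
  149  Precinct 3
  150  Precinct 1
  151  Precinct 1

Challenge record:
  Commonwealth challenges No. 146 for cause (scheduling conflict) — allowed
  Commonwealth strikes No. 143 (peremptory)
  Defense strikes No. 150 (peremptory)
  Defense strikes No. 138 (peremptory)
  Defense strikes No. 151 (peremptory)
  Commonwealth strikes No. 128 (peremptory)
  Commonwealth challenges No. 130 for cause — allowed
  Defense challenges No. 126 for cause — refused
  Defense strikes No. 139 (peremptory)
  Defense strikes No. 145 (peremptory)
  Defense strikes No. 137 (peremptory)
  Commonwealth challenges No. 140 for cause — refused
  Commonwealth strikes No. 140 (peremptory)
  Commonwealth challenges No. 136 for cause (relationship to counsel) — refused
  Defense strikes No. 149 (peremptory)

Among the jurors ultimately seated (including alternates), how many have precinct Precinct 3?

Removed: #128, #130, #137, #138, #139, #140, #143, #145, #146, #149, #150, #151.
Seated (11 incl. alternates): #126, #127, #129, #131, #132, #133, #134, #135, #136, #141, #142.
Of those, in Precinct 3: #131, #132, #133, #136, #142 → 5.

5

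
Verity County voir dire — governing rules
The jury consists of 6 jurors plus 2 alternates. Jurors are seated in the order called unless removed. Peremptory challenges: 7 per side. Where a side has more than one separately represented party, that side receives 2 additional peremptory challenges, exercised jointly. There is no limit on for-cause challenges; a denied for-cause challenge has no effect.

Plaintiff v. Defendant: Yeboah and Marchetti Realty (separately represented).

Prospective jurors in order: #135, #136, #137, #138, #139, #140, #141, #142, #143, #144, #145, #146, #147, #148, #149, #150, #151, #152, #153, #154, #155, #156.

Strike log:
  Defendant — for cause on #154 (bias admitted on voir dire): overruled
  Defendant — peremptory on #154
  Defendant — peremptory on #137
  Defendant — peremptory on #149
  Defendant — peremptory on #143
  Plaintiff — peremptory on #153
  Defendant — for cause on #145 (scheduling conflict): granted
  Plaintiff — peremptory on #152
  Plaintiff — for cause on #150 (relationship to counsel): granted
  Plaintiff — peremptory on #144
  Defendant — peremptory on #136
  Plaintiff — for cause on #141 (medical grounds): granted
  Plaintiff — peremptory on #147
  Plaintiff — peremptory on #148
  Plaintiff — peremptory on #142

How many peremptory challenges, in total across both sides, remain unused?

5

Plaintiff allotment: 7. Defendant allotment: 7 base + 2 multi-party = 9.
Plaintiff peremptories used: #153, #152, #144, #147, #148, #142 — 6 (for-cause on #150, #141 don't count).
Defendant peremptories used: #154, #137, #149, #143, #136 — 5 (for-cause on #154, #145 don't count).
Remaining: (7 − 6) + (9 − 5) = 5.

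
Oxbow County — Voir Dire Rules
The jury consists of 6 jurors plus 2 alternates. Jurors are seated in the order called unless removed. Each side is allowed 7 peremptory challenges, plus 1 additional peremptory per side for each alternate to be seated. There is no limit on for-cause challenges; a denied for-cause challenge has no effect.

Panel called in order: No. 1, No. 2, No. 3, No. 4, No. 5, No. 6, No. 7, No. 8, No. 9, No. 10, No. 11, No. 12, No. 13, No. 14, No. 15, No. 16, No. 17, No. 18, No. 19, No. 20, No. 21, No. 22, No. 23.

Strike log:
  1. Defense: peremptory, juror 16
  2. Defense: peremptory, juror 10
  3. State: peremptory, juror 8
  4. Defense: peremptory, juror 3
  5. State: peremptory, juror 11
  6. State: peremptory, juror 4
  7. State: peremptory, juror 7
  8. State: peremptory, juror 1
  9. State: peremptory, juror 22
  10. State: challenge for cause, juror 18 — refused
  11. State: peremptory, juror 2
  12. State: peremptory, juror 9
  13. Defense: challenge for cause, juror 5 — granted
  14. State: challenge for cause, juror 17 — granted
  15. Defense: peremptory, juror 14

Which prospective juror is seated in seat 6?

19

Removed: #1, #2, #3, #4, #5, #7, #8, #9, #10, #11, #14, #16, #17, #22. (#18 stays — for-cause denied.)
Seating in order: seats 1–6 → #6, #12, #13, #15, #18, #19; alternates → #20, #21.
So seat 6 is #19.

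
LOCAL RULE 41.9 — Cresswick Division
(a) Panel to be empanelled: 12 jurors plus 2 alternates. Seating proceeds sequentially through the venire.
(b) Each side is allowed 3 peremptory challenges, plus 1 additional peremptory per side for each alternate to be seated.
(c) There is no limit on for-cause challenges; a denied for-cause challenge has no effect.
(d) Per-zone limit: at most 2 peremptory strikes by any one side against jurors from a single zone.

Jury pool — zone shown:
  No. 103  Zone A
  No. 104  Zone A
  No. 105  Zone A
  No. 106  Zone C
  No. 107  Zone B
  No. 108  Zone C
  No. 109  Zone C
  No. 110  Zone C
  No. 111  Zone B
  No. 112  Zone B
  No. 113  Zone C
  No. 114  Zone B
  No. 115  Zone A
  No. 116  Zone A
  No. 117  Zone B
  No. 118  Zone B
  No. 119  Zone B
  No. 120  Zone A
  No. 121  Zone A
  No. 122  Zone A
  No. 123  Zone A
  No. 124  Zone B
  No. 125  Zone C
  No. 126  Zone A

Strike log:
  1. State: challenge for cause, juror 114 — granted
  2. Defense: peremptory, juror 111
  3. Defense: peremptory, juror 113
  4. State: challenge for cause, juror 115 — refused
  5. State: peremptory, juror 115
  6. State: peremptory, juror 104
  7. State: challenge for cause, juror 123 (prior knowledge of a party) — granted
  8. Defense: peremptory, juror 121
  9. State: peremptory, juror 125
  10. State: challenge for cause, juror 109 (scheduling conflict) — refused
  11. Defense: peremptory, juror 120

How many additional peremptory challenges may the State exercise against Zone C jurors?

State peremptories so far: #115, #104, #125 — 3 of 5 used, 2 left overall.
Against Zone C: #125 — 1 used; per-zone cap 2 leaves 1.
Binding limit: min(2, 1) = 1.

1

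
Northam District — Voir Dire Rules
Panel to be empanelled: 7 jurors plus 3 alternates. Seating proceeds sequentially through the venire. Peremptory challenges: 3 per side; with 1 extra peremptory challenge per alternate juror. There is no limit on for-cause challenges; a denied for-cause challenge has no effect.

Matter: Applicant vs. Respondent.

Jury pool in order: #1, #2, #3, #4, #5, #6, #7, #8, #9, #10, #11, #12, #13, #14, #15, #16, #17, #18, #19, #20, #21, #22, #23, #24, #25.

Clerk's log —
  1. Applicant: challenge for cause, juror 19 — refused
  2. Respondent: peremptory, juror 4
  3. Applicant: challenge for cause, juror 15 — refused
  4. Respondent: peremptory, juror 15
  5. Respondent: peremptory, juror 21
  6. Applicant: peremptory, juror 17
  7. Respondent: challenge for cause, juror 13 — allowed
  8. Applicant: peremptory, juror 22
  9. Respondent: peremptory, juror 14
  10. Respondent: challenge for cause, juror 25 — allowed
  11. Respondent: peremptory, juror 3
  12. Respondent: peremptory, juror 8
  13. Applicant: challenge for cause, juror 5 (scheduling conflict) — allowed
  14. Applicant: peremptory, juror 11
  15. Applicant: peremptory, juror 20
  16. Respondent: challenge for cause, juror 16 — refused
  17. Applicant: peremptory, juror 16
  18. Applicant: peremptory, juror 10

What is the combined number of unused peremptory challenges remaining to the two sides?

0

Applicant allotment: 3 base + 1 × 3 alternates = 6. Respondent allotment: 3 base + 1 × 3 alternates = 6.
Applicant peremptories used: #17, #22, #11, #20, #16, #10 — 6 (for-cause on #19, #15, #5 don't count).
Respondent peremptories used: #4, #15, #21, #14, #3, #8 — 6 (for-cause on #13, #25, #16 don't count).
Remaining: (6 − 6) + (6 − 6) = 0.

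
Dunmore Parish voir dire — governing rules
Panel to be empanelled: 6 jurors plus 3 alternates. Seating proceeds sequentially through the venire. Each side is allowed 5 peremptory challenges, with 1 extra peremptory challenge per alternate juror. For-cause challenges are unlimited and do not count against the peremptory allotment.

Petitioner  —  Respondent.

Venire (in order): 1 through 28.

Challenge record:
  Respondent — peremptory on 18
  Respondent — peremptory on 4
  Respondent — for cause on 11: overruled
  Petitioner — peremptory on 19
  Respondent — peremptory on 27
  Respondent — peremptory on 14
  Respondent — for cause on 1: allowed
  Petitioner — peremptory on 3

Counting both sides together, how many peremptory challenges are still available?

10

Petitioner allotment: 5 base + 1 × 3 alternates = 8. Respondent allotment: 5 base + 1 × 3 alternates = 8.
Petitioner peremptories used: #19, #3 — 2.
Respondent peremptories used: #18, #4, #27, #14 — 4 (for-cause on #11, #1 don't count).
Remaining: (8 − 2) + (8 − 4) = 10.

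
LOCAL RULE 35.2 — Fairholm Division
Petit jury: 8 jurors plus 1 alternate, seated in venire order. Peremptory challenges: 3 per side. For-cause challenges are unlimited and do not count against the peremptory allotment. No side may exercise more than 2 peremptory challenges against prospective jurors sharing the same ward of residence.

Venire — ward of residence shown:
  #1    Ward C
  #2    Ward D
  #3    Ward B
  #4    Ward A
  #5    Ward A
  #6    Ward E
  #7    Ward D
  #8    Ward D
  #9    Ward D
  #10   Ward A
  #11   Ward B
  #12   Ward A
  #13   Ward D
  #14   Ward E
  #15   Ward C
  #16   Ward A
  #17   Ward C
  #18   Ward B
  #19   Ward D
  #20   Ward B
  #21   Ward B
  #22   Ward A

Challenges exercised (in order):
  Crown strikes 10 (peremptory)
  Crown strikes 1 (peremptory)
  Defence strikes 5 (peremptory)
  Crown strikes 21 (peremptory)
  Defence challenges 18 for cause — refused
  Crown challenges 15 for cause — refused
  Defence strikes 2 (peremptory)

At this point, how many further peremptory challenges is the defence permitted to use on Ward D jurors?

1

Defence peremptories so far: #5, #2 — 2 of 3 used, 1 left overall.
Against Ward D: #2 — 1 used; per-ward cap 2 leaves 1.
Binding limit: min(1, 1) = 1.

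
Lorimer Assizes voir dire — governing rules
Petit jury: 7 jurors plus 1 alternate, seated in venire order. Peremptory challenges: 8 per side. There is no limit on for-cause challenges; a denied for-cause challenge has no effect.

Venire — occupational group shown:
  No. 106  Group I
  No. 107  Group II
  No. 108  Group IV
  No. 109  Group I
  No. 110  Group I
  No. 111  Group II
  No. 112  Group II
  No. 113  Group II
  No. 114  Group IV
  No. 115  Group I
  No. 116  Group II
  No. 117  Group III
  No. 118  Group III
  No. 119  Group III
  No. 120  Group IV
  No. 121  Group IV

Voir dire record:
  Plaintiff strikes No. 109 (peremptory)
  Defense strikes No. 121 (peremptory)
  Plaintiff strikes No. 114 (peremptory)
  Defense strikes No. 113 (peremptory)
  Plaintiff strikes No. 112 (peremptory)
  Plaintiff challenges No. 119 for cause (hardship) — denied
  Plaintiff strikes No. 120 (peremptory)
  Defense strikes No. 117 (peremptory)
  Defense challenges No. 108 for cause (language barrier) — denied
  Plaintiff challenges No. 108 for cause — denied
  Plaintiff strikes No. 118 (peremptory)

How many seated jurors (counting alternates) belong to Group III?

Removed: #109, #112, #113, #114, #117, #118, #120, #121.
Seated (8 incl. alternates): #106, #107, #108, #110, #111, #115, #116, #119.
Of those, in Group III: #119 → 1.

1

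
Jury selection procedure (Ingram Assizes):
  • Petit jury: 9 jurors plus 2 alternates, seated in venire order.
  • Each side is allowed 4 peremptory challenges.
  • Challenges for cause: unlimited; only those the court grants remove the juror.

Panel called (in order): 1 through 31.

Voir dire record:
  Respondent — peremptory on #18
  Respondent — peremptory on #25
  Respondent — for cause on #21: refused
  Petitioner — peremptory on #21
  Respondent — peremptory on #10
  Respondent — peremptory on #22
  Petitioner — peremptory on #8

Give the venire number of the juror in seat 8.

Removed: #8, #10, #18, #21, #22, #25.
Filling seats in venire order through position 8: #1, #2, #3, #4, #5, #6, #7, #9.
So seat 8 is #9.

9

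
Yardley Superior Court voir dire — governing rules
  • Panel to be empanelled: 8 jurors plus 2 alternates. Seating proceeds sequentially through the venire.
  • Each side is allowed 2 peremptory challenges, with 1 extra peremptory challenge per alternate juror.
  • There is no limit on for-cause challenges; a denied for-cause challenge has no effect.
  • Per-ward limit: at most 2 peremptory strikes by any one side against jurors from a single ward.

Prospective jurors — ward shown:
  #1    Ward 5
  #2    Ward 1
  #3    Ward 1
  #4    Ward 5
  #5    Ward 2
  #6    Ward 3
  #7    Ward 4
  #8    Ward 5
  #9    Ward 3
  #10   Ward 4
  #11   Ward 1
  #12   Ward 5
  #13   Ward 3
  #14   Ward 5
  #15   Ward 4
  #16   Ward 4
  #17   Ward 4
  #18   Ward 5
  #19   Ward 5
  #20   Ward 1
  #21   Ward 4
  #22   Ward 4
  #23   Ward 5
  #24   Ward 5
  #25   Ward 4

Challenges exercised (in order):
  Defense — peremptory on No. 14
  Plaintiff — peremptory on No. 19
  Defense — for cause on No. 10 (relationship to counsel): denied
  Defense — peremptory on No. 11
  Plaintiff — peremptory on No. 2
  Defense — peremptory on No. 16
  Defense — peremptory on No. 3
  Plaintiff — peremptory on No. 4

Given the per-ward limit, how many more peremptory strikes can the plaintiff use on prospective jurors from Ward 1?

1

Plaintiff peremptories so far: #19, #2, #4 — 3 of 4 used, 1 left overall.
Against Ward 1: #2 — 1 used; per-ward cap 2 leaves 1.
Binding limit: min(1, 1) = 1.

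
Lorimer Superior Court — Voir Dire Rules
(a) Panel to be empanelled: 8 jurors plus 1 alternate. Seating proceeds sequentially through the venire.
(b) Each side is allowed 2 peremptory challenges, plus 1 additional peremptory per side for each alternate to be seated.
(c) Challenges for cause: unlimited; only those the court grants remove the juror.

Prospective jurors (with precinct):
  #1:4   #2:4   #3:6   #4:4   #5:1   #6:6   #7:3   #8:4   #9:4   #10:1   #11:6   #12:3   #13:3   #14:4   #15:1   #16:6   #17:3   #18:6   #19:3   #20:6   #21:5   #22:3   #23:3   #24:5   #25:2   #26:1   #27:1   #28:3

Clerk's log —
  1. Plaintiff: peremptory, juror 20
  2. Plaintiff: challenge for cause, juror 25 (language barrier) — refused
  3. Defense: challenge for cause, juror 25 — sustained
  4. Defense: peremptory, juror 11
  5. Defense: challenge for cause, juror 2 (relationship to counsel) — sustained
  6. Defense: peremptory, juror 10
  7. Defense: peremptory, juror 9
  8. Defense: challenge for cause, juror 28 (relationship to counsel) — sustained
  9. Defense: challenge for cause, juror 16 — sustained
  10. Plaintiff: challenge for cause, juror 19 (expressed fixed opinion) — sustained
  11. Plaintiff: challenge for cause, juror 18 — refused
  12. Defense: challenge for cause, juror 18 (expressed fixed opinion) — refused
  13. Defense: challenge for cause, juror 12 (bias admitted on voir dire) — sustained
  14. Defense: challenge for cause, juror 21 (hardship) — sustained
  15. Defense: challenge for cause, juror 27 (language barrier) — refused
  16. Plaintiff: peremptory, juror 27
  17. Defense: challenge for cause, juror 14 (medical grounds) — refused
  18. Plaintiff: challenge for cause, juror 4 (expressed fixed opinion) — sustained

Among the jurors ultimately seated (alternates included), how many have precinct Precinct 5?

0

Removed: #2, #4, #9, #10, #11, #12, #16, #19, #20, #21, #25, #27, #28.
Seated (9 incl. alternates): #1, #3, #5, #6, #7, #8, #13, #14, #15.
None of those are in Precinct 5 → 0.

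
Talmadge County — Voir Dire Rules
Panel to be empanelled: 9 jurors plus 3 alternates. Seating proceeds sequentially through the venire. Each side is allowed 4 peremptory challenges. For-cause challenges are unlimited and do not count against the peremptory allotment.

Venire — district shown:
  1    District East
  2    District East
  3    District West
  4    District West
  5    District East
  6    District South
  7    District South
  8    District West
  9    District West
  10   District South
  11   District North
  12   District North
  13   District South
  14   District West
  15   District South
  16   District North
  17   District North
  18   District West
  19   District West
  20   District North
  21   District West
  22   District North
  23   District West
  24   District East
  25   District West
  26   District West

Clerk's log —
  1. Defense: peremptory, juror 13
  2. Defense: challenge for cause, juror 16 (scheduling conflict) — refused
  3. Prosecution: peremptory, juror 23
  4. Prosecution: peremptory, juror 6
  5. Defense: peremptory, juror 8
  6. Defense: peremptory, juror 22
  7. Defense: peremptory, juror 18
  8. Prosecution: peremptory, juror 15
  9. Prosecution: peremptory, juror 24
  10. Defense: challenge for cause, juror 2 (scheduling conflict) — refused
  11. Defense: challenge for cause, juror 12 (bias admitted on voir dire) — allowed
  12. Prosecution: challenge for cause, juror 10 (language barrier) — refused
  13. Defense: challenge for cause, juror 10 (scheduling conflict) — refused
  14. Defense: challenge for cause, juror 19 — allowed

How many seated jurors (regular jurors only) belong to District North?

1

Removed: #6, #8, #12, #13, #15, #18, #19, #22, #23, #24.
Seated jurors 1–9: #1, #2, #3, #4, #5, #7, #9, #10, #11 (alternates #14, #16, #17 not counted).
Of those, in District North: #11 → 1.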